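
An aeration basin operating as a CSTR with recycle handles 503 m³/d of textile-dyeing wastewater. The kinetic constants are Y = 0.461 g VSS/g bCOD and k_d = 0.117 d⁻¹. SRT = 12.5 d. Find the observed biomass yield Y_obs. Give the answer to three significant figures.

Observed yield with endogenous decay: Y_obs = Y / (1 + k_d·θ_c) = 0.461 / (1 + 0.117 × 12.5) = 0.461 / 2.463 = 0.1872 g VSS/g bCOD.

Y_obs ≈ 0.187 g VSS/g bCOD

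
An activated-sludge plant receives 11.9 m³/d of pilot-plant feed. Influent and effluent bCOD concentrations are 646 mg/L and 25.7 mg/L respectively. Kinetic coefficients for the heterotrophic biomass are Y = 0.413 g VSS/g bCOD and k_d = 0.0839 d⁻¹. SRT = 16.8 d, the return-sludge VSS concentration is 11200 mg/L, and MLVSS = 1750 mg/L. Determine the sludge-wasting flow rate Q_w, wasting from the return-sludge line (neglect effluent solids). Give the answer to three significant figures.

Q_w ≈ 0.113 m³/d

Rearranging the biomass balance for a CMAS with decay, V = Y·Q·ΔS·θ_c / [X·(1+k_d θ_c)] = 0.413 × 11.9 × (646 − 25.7) × 16.8 / [1750 × (1 + 0.0839 × 16.8)] = 5.12×10^4 / 4217 = 12.15 m³.
Wasting from the return line (neglecting effluent solids): Q_w = V·X / (θ_c·X_r) = 12.15 × 1750 / (16.8 × 11200) = 0.1130 m³/d.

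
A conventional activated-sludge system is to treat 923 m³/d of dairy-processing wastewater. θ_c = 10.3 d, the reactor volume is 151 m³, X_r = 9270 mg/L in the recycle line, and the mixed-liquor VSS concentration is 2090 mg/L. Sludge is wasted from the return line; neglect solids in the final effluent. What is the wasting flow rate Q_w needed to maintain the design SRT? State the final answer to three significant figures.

Q_w ≈ 3.31 m³/d

θ_c = V·X/(Q_w·X_r) when wasting from the recycle, so Q_w = V·X/(θ_c·X_r) = 151.0 × 2090 / (10.3 × 9270) = 3.305 m³/d.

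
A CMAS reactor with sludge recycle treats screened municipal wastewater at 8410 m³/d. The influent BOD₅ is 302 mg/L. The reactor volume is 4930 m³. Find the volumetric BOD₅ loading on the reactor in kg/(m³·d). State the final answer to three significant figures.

L_v ≈ 0.515 kg BOD₅/(m³·d)

Volumetric loading L_v = Q·S₀ / V = 8410 × 302 g/m³ / 4930 m³ = 515.2 g/(m³·d) = 0.5152 kg BOD₅/(m³·d).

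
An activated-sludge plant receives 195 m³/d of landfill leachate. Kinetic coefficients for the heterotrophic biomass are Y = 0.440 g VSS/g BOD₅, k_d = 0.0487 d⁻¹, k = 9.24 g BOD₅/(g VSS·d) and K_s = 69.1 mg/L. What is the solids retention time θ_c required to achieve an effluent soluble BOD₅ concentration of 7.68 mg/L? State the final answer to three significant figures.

θ_c ≈ 2.79 d

Specific growth rate at S = 7.68 mg/L: μ = YkS/(K_s+S) = 0.440·9.24·7.68/(69.1+7.68) = 0.4067 d⁻¹.
Then 1/θ_c = μ − k_d = 0.4067 − 0.0487 = 0.3580 d⁻¹, giving θ_c = 2.794 d.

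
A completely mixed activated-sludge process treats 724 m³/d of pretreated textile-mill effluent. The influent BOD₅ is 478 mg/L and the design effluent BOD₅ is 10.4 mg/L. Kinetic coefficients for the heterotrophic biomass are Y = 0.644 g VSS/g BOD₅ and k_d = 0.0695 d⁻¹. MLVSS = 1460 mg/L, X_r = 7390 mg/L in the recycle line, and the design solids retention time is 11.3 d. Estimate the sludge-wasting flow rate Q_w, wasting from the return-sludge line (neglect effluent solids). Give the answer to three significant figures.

Q_w ≈ 16.5 m³/d

Steady-state biomass mass balance: V·X·(1 + k_d·θ_c) = Y·Q·(S₀ − S)·θ_c, so V = 0.644 × 724 × (478 − 10.4) × 11.3 / [1460 × (1 + 0.0695 × 11.3)] = 2.46×10^6 / 2607 = 945.2 m³.
θ_c = V·X/(Q_w·X_r) when wasting from the recycle, so Q_w = V·X/(θ_c·X_r) = 945.2 × 1460 / (11.3 × 7390) = 16.52 m³/d.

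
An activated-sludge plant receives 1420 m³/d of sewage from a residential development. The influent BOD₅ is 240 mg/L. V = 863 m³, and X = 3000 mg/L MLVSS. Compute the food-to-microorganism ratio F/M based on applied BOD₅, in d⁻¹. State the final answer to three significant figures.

F/M = applied load / biomass = Q·S₀/(V·X) = 1420 × 240 / (863.0 × 3000) = 0.1316 d⁻¹.

F/M ≈ 0.132 d⁻¹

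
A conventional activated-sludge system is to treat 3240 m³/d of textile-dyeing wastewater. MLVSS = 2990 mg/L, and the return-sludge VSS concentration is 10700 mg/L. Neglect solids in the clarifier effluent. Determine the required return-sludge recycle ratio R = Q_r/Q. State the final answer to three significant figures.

R = Q_r/Q = X/(X_r − X) = 2990 / (10700 − 2990) = 0.3878.

R ≈ 0.388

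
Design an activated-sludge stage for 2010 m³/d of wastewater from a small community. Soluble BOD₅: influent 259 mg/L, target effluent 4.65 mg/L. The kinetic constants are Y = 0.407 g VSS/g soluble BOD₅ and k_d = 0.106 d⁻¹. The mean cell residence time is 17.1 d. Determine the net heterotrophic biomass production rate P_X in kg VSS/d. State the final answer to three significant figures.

P_X ≈ 74.0 kg VSS/d

Observed yield with endogenous decay: Y_obs = Y / (1 + k_d·θ_c) = 0.407 / (1 + 0.106 × 17.1) = 0.407 / 2.813 = 0.1447 g VSS/g soluble BOD₅.
ΔS = 259 − 4.65 = 254.3 mg/L, so the substrate removal rate is 2010 × 254.3/1000 = 511.2 kg soluble BOD₅/d.
Net biomass production P_X = Y_obs × Q·(S₀ − S) = 0.1447 × 511.2 = 73.98 kg VSS/d.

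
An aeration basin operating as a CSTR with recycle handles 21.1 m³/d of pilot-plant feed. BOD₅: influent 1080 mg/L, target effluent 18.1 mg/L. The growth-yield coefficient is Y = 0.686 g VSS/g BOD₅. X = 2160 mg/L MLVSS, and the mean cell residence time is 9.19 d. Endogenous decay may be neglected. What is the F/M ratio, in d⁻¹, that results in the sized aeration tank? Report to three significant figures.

F/M ≈ 0.161 d⁻¹

Biomass mass balance (decay neglected): V·X = Y·Q·(S₀ − S)·θ_c, so V = 0.686 × 21.1 × (1080 − 18.1) × 9.19 / 2160 = 65.40 m³.
F/M = applied load / biomass = Q·S₀/(V·X) = 21.1 × 1080 / (65.40 × 2160) = 0.1613 d⁻¹.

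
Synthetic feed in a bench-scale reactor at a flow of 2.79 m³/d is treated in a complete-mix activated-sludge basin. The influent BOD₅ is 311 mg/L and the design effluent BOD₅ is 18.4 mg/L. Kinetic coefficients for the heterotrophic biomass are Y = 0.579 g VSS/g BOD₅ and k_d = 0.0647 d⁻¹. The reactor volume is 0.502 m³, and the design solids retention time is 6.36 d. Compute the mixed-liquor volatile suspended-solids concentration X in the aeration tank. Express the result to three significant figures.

X ≈ 4240 mg/L

Solving the biomass balance for X: X = Y Q (S₀−S) θ_c / [V (1+k_d θ_c)] = 0.579 × 2.79 × (311 − 18.4) × 6.36 / [0.502 × (1 + 0.0647 × 6.36)] = 4243 mg/L.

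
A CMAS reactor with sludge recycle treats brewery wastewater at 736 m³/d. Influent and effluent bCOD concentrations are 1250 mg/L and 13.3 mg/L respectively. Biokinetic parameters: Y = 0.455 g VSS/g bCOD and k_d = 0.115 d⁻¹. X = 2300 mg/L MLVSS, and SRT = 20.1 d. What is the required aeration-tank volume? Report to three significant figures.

V ≈ 1090 m³

Rearranging the biomass balance for a CMAS with decay, V = Y·Q·ΔS·θ_c / [X·(1+k_d θ_c)] = 0.455 × 736 × (1250 − 13.3) × 20.1 / [2300 × (1 + 0.115 × 20.1)] = 8.32×10^6 / 7616 = 1093 m³.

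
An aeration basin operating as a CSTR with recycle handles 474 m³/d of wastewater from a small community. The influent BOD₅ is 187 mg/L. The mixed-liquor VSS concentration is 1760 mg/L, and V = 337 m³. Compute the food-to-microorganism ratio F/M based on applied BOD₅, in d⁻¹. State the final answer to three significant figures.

F/M ≈ 0.149 d⁻¹

Food-to-microorganism ratio F/M = Q S₀ / (V X) = 474 × 187 / (337.0 × 1760) = 0.1494 d⁻¹.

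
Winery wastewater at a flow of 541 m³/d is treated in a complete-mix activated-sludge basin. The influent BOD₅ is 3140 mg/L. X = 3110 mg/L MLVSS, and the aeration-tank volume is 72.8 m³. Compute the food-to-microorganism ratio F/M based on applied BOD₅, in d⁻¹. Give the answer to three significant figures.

F/M ≈ 7.50 d⁻¹

F/M = Q·S₀ / (V·X) = 541 × 3140 / (72.80 × 3110) = 7.503 g BOD₅·(g VSS·d)⁻¹.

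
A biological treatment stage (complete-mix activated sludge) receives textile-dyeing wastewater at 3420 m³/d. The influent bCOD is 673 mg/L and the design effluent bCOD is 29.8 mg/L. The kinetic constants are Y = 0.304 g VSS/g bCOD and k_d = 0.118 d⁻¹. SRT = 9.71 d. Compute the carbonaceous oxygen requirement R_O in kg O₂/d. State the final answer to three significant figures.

R_O ≈ 1760 kg O₂/d

Correct the yield for decay: Y_obs = Y/(1 + k_d θ_c) = 0.304 / (1 + 0.118 × 9.71) = 0.304 / 2.146 = 0.1417.
Q·(S₀ − S) = 3420 × (673 − 29.8) × 10⁻³ = 2200 kg/d removed.
P_X = Y_obs·Q·(S₀ − S) = 0.1417 × 2200 = 311.6 kg VSS/d.
R_O = Q·(S₀ − S) − 1.42·P_X = 2200 − 1.42 × 311.6 = 1757 kg O₂/d.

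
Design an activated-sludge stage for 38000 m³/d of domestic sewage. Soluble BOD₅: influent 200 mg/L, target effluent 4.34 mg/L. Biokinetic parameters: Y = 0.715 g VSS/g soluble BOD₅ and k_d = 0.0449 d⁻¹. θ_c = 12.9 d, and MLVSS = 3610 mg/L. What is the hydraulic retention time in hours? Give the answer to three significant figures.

Rearranging the biomass balance for a CMAS with decay, V = Y·Q·ΔS·θ_c / [X·(1+k_d θ_c)] = 0.715 × 38000 × (200 − 4.34) × 12.9 / [3610 × (1 + 0.0449 × 12.9)] = 6.86×10^7 / 5701 = 12029 m³.
Hydraulic retention time τ = V/Q = 12029 / 38000 = 0.3166 d = 7.597 h.

τ ≈ 7.60 h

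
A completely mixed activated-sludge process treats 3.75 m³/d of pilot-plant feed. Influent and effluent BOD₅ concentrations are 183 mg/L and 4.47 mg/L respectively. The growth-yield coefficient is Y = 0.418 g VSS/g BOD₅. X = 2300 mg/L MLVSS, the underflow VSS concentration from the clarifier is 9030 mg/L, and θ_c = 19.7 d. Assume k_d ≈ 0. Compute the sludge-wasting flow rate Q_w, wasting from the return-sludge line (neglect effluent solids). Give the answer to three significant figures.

Biomass mass balance (decay neglected): V·X = Y·Q·(S₀ − S)·θ_c, so V = 0.418 × 3.75 × (183 − 4.47) × 19.7 / 2300 = 2.397 m³.
θ_c = V·X/(Q_w·X_r) when wasting from the recycle, so Q_w = V·X/(θ_c·X_r) = 2.397 × 2300 / (19.7 × 9030) = 0.03099 m³/d.

Q_w ≈ 0.0310 m³/d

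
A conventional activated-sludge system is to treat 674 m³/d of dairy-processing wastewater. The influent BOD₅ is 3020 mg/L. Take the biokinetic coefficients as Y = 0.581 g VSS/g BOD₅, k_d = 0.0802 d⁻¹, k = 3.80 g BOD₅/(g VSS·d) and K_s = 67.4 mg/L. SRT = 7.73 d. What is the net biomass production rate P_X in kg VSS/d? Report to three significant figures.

P_X ≈ 728 kg VSS/d

From the Monod/SRT balance for a CMAS, S = K_s·(1+k_d θ_c)/[θ_c·(Y k − k_d) − 1] = 67.4 × (1 + 0.0802 × 7.73) / [7.73 × (0.581 × 3.80 − 0.0802) − 1] = 109.2 / 15.45 = 7.069 mg/L.
Y_obs = Y / (1 + k_d θ_c) = 0.581 / (1 + 0.0802 × 7.73) = 0.581 / 1.620 = 0.3587.
Substrate removed = Q·(S₀ − S) = 674 m³/d × (3020 − 7.07) g/m³ = 2.03×10^6 g/d = 2031 kg/d.
Biomass produced: P_X = Y_obs·Q·ΔS = 0.3587 × 2031 ≈ 728.3 kg VSS/d.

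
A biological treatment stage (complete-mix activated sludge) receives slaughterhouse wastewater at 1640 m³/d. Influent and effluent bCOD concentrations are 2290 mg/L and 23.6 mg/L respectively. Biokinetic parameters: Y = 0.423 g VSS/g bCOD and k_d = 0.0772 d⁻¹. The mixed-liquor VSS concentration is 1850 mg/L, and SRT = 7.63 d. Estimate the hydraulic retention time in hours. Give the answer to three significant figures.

From the SRT design equation V = Y Q (S₀−S) θ_c / [X (1 + k_d θ_c)] = 0.423 × 1640 × (2290 − 23.6) × 7.63 / [1850 × (1 + 0.0772 × 7.63)] = 1.2×10^7 / 2940 = 4081 m³.
HRT = V/Q = 4081 m³ / 1640 m³·d⁻¹ = 2.488 d × 24 = 59.72 h.

τ ≈ 59.7 h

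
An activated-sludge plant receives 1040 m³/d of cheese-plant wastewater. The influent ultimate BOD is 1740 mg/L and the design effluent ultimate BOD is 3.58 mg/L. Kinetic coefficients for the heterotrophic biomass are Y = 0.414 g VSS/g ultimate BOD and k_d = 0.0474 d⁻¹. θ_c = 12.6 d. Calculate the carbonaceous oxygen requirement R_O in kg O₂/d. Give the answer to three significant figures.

Y_obs = Y / (1 + k_d θ_c) = 0.414 / (1 + 0.0474 × 12.6) = 0.414 / 1.597 = 0.2592.
Substrate removed = Q·(S₀ − S) = 1040 m³/d × (1740 − 3.58) g/m³ = 1.81×10^6 g/d = 1806 kg/d.
Net sludge production P_X = 0.2592 × 1806 = 468.1 kg VSS/d.
Carbonaceous O₂ demand = substrate oxidised − cell-mass equivalent = 1806 − 1.42 × 468.1 = 1141 kg O₂/d.

R_O ≈ 1140 kg O₂/d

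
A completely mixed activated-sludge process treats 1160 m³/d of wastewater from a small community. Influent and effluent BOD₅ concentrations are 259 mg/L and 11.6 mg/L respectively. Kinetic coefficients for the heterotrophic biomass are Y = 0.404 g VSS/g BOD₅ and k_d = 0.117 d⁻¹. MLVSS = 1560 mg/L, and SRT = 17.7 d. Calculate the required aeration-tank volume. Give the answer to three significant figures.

V ≈ 428 m³

Rearranging the biomass balance for a CMAS with decay, V = Y·Q·ΔS·θ_c / [X·(1+k_d θ_c)] = 0.404 × 1160 × (259 − 11.6) × 17.7 / [1560 × (1 + 0.117 × 17.7)] = 2.05×10^6 / 4791 = 428.4 m³.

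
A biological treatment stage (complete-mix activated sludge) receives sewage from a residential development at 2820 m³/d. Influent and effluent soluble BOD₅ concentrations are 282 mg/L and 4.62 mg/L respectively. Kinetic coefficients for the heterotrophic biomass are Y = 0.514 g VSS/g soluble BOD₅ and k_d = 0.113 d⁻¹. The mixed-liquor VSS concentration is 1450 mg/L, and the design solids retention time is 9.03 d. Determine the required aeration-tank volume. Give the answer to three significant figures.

From the SRT design equation V = Y Q (S₀−S) θ_c / [X (1 + k_d θ_c)] = 0.514 × 2820 × (282 − 4.62) × 9.03 / [1450 × (1 + 0.113 × 9.03)] = 3.63×10^6 / 2930 = 1239 m³.

V ≈ 1240 m³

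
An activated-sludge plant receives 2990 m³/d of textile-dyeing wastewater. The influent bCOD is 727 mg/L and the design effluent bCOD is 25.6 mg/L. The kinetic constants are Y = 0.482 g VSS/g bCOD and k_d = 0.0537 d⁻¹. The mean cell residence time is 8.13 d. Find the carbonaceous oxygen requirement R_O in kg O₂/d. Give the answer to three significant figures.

Correct the yield for decay: Y_obs = Y/(1 + k_d θ_c) = 0.482 / (1 + 0.0537 × 8.13) = 0.482 / 1.437 = 0.3355.
Mass of bCOD removed per day: Q(S₀ − S) = 2990 × 701.4 g/m³ = 2097 kg/d.
P_X = Y_obs·Q·(S₀ − S) = 0.3355 × 2097 = 703.6 kg VSS/d.
R_O = Q·(S₀ − S) − 1.42·P_X = 2097 − 1.42 × 703.6 = 1098 kg O₂/d.

R_O ≈ 1100 kg O₂/d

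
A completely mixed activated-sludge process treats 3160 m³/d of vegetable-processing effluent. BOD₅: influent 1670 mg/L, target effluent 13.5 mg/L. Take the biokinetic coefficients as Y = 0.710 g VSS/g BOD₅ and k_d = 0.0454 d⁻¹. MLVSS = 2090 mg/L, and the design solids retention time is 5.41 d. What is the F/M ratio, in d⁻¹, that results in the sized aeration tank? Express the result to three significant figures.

Rearranging the biomass balance for a CMAS with decay, V = Y·Q·ΔS·θ_c / [X·(1+k_d θ_c)] = 0.710 × 3160 × (1670 − 13.5) × 5.41 / [2090 × (1 + 0.0454 × 5.41)] = 2.01×10^7 / 2603 = 7723 m³.
Food-to-microorganism ratio F/M = Q S₀ / (V X) = 3160 × 1670 / (7723 × 2090) = 0.3269 d⁻¹.

F/M ≈ 0.327 d⁻¹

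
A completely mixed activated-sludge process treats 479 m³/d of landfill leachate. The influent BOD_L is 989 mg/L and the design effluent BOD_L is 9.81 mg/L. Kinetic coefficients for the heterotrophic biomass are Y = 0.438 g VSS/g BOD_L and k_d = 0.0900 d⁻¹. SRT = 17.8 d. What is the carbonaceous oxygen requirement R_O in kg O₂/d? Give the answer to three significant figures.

The observed yield is Y_obs = Y/(1 + k_d·θ_c) = 0.438 / (1 + 0.0900 × 17.8) = 0.438 / 2.602 = 0.1683 g VSS per g BOD_L removed.
Mass of BOD_L removed per day: Q(S₀ − S) = 479 × 979.2 g/m³ = 469.0 kg/d.
Net sludge production P_X = 0.1683 × 469.0 = 78.95 kg VSS/d.
R_O = Q·ΔS − 1.42 P_X = 469.0 − 112.1 = 356.9 kg O₂/d.

R_O ≈ 357 kg O₂/d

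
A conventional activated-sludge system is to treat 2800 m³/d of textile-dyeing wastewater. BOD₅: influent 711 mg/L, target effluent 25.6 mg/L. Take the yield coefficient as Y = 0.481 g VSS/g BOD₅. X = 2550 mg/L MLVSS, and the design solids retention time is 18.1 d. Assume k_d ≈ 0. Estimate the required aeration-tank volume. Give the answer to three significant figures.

With k_d = 0 the design equation reduces to V = Y Q (S₀−S) θ_c / X = 0.481 × 2800 × (711 − 25.6) × 18.1 / 2550 = 6552 m³.

V ≈ 6550 m³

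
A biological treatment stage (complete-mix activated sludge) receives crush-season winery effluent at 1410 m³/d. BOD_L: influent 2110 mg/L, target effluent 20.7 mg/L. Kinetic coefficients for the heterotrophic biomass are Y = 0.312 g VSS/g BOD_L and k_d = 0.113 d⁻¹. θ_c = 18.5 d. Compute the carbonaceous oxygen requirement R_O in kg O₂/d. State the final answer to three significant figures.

Correct the yield for decay: Y_obs = Y/(1 + k_d θ_c) = 0.312 / (1 + 0.113 × 18.5) = 0.312 / 3.091 = 0.1010.
Q·(S₀ − S) = 1410 × (2110 − 20.7) × 10⁻³ = 2946 kg/d removed.
P_X = Y_obs·Q·(S₀ − S) = 0.1010 × 2946 = 297.4 kg VSS/d.
R_O = Q·ΔS − 1.42 P_X = 2946 − 422.3 = 2524 kg O₂/d.

R_O ≈ 2520 kg O₂/d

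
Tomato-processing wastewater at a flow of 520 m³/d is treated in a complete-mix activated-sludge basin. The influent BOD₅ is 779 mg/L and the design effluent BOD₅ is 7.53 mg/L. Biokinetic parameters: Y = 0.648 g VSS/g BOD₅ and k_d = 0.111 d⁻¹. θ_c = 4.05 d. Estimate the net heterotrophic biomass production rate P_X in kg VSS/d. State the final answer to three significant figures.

Y_obs = Y / (1 + k_d θ_c) = 0.648 / (1 + 0.111 × 4.05) = 0.648 / 1.450 = 0.4470.
Mass of BOD₅ removed per day: Q(S₀ − S) = 520 × 771.5 g/m³ = 401.2 kg/d.
Biomass produced: P_X = Y_obs·Q·ΔS = 0.4470 × 401.2 ≈ 179.3 kg VSS/d.

P_X ≈ 179 kg VSS/d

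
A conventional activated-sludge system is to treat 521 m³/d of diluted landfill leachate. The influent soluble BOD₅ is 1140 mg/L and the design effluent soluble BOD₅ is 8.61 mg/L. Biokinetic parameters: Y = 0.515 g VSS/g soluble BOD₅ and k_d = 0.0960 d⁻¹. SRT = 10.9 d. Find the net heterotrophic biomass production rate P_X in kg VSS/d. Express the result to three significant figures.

P_X ≈ 148 kg VSS/d

Y_obs = Y / (1 + k_d θ_c) = 0.515 / (1 + 0.0960 × 10.9) = 0.515 / 2.046 = 0.2517.
Q·(S₀ − S) = 521 × (1140 − 8.61) × 10⁻³ = 589.5 kg/d removed.
Biomass produced: P_X = Y_obs·Q·ΔS = 0.2517 × 589.5 ≈ 148.3 kg VSS/d.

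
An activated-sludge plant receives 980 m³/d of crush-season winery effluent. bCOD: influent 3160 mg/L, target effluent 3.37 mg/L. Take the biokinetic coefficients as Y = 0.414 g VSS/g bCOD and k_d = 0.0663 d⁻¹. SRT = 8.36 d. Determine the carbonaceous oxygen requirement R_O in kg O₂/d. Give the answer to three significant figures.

R_O ≈ 1920 kg O₂/d

Y_obs = Y / (1 + k_d θ_c) = 0.414 / (1 + 0.0663 × 8.36) = 0.414 / 1.554 = 0.2664.
ΔS = 3160 − 3.37 = 3157 mg/L, so the substrate removal rate is 980 × 3157/1000 = 3093 kg bCOD/d.
Net sludge production P_X = 0.2664 × 3093 = 824.0 kg VSS/d.
R_O = Q·ΔS − 1.42 P_X = 3093 − 1170 = 1923 kg O₂/d.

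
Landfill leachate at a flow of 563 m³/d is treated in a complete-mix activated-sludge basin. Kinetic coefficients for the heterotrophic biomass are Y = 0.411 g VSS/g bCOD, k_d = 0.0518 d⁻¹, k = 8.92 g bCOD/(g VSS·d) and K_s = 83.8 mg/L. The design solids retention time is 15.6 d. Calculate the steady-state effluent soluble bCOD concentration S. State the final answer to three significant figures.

S ≈ 2.74 mg/L

Effluent substrate depends only on kinetics and SRT: S = K_s(1 + k_d θ_c) / [θ_c(Yk − k_d) − 1] = 83.8 × (1 + 0.0518 × 15.6) / [15.6 × (0.411 × 8.92 − 0.0518) − 1] = 151.5 / 55.38 = 2.736 mg/L.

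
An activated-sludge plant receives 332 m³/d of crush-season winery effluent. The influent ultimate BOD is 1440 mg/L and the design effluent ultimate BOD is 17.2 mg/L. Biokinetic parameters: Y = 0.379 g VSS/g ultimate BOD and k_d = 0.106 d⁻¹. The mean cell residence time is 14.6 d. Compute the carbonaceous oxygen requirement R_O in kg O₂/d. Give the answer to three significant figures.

The observed yield is Y_obs = Y/(1 + k_d·θ_c) = 0.379 / (1 + 0.106 × 14.6) = 0.379 / 2.548 = 0.1488 g VSS per g ultimate BOD removed.
Q·(S₀ − S) = 332 × (1440 − 17.2) × 10⁻³ = 472.4 kg/d removed.
Biomass synthesised: P_X = Y_obs × 472.4 = 70.27 kg VSS/d.
R_O = Q·ΔS − 1.42 P_X = 472.4 − 99.79 = 372.6 kg O₂/d.

R_O ≈ 373 kg O₂/d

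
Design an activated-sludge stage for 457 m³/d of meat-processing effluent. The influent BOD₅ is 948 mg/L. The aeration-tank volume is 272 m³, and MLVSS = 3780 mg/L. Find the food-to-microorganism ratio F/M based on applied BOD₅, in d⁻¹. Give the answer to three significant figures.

F/M ≈ 0.421 d⁻¹

F/M = applied load / biomass = Q·S₀/(V·X) = 457 × 948 / (272.0 × 3780) = 0.4214 d⁻¹.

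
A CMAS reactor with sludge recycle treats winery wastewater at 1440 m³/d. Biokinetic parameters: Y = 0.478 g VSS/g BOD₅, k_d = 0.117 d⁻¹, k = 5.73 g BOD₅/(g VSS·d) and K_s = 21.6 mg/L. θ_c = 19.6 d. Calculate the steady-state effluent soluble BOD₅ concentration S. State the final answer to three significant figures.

S ≈ 1.41 mg/L

For a completely mixed reactor with recycle the Lawrence–McCarty relation gives S = K_s·(1 + k_d·θ_c) / [θ_c·(Y·k − k_d) − 1] = 21.6 × (1 + 0.117 × 19.6) / [19.6 × (0.478 × 5.73 − 0.117) − 1] = 71.13 / 50.39 = 1.412 mg/L.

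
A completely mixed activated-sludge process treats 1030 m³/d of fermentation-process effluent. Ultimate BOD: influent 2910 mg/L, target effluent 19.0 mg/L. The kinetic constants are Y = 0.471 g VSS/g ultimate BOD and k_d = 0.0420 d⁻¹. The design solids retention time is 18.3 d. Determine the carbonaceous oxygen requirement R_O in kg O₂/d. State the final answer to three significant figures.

Observed yield with endogenous decay: Y_obs = Y / (1 + k_d·θ_c) = 0.471 / (1 + 0.0420 × 18.3) = 0.471 / 1.769 = 0.2663 g VSS/g ultimate BOD.
Q·(S₀ − S) = 1030 × (2910 − 19.0) × 10⁻³ = 2978 kg/d removed.
Biomass synthesised: P_X = Y_obs × 2978 = 793.0 kg VSS/d.
R_O = Q·(S₀ − S) − 1.42·P_X = 2978 − 1.42 × 793.0 = 1852 kg O₂/d.

R_O ≈ 1850 kg O₂/d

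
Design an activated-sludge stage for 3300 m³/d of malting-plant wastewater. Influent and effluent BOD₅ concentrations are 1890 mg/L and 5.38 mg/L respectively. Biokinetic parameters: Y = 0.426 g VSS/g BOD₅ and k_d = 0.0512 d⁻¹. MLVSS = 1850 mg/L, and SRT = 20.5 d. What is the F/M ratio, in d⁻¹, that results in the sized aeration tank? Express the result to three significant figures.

F/M ≈ 0.235 d⁻¹

Steady-state biomass mass balance: V·X·(1 + k_d·θ_c) = Y·Q·(S₀ − S)·θ_c, so V = 0.426 × 3300 × (1890 − 5.38) × 20.5 / [1850 × (1 + 0.0512 × 20.5)] = 5.43×10^7 / 3792 = 14324 m³.
F/M = Q·S₀ / (V·X) = 3300 × 1890 / (14324 × 1850) = 0.2354 g BOD₅·(g VSS·d)⁻¹.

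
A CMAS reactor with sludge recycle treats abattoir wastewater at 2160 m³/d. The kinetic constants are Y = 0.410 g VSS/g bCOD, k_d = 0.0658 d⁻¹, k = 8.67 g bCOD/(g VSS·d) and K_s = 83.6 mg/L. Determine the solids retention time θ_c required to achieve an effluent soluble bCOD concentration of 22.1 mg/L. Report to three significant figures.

Specific growth rate at S = 22.1 mg/L: μ = YkS/(K_s+S) = 0.410·8.67·22.1/(83.6+22.1) = 0.7432 d⁻¹.
θ_c = 1/(μ − k_d) = 1/(0.7432 − 0.0658) = 1/0.6774 = 1.476 d.

θ_c ≈ 1.48 d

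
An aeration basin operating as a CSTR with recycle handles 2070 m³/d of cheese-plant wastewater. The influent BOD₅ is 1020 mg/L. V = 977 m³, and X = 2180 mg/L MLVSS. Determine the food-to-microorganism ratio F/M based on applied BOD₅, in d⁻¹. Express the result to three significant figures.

Food-to-microorganism ratio F/M = Q S₀ / (V X) = 2070 × 1020 / (977.0 × 2180) = 0.9913 d⁻¹.

F/M ≈ 0.991 d⁻¹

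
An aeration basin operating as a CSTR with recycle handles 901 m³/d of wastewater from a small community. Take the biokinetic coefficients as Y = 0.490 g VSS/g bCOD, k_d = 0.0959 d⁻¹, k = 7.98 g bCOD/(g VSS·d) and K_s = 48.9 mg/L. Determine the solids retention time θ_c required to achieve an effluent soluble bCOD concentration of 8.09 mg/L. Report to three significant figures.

From 1/θ_c = Y·k·S/(K_s + S) − k_d: Y·k·S/(K_s+S) = 0.490 × 7.98 × 8.09 / (48.9 + 8.09) = 0.5551 d⁻¹.
Then 1/θ_c = μ − k_d = 0.5551 − 0.0959 = 0.4592 d⁻¹, giving θ_c = 2.178 d.

θ_c ≈ 2.18 d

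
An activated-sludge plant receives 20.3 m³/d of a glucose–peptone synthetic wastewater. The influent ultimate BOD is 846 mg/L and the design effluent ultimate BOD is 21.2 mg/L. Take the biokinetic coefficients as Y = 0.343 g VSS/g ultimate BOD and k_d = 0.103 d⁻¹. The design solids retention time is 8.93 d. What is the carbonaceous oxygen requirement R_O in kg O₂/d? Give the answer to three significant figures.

The observed yield is Y_obs = Y/(1 + k_d·θ_c) = 0.343 / (1 + 0.103 × 8.93) = 0.343 / 1.920 = 0.1787 g VSS per g ultimate BOD removed.
Mass of ultimate BOD removed per day: Q(S₀ − S) = 20.3 × 824.8 g/m³ = 16.74 kg/d.
Net sludge production P_X = 0.1787 × 16.74 = 2.991 kg VSS/d.
R_O = Q·(S₀ − S) − 1.42·P_X = 16.74 − 1.42 × 2.991 = 12.50 kg O₂/d.

R_O ≈ 12.5 kg O₂/d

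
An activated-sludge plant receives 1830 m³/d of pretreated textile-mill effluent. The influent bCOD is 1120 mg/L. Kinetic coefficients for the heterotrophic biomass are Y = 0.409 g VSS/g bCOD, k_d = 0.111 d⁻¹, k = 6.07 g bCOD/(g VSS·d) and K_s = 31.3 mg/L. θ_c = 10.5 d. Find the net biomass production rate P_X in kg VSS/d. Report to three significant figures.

P_X ≈ 386 kg VSS/d

For a completely mixed reactor with recycle the Lawrence–McCarty relation gives S = K_s·(1 + k_d·θ_c) / [θ_c·(Y·k − k_d) − 1] = 31.3 × (1 + 0.111 × 10.5) / [10.5 × (0.409 × 6.07 − 0.111) − 1] = 67.78 / 23.90 = 2.836 mg/L.
Y_obs = Y / (1 + k_d θ_c) = 0.409 / (1 + 0.111 × 10.5) = 0.409 / 2.165 = 0.1889.
ΔS = 1120 − 2.84 = 1117 mg/L, so the substrate removal rate is 1830 × 1117/1000 = 2044 kg bCOD/d.
Net biomass production P_X = Y_obs × Q·(S₀ − S) = 0.1889 × 2044 = 386.1 kg VSS/d.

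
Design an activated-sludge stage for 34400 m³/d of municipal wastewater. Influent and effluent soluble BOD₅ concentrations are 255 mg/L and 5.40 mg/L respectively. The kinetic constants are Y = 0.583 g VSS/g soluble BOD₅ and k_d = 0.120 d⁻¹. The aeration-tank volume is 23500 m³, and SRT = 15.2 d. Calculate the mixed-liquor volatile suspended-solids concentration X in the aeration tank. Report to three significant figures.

X ≈ 1150 mg/L

X = Y·Q·ΔS·θ_c / [V·(1 + k_d θ_c)] = 0.583 × 34400 × (255 − 5.40) × 15.2 / [23500 × (1 + 0.120 × 15.2)] = 1147 mg/L.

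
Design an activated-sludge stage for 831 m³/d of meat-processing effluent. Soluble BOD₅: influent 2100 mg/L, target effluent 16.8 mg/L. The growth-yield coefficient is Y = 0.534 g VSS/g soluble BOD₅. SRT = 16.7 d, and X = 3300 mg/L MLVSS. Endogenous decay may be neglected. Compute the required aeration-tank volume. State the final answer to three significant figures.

V ≈ 4680 m³

V·X = Y·Q·ΔS·θ_c gives V = 0.534 × 831 × (2100 − 16.8) × 16.7 / 3300 = 4678 m³.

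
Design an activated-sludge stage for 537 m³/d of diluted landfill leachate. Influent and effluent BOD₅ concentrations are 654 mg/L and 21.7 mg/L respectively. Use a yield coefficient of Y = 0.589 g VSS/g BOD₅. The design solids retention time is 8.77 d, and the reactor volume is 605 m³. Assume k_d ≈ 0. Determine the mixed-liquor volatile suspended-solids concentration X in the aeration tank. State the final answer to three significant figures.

X ≈ 2900 mg/L

Without decay, X = Y Q (S₀−S) θ_c / V = 0.589 × 537 × (654 − 21.7) × 8.77 / 605 = 2899 mg/L.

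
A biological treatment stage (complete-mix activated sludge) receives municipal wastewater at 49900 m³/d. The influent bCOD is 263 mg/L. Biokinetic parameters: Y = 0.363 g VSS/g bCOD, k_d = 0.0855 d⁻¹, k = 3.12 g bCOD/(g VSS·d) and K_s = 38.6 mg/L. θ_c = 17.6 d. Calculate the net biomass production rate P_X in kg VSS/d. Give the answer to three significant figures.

For a completely mixed reactor with recycle the Lawrence–McCarty relation gives S = K_s·(1 + k_d·θ_c) / [θ_c·(Y·k − k_d) − 1] = 38.6 × (1 + 0.0855 × 17.6) / [17.6 × (0.363 × 3.12 − 0.0855) − 1] = 96.69 / 17.43 = 5.548 mg/L.
Observed yield with endogenous decay: Y_obs = Y / (1 + k_d·θ_c) = 0.363 / (1 + 0.0855 × 17.6) = 0.363 / 2.505 = 0.1449 g VSS/g bCOD.
Mass of bCOD removed per day: Q(S₀ − S) = 49900 × 257.4 g/m³ = 12847 kg/d.
Biomass produced: P_X = Y_obs·Q·ΔS = 0.1449 × 12847 ≈ 1862 kg VSS/d.

P_X ≈ 1860 kg VSS/d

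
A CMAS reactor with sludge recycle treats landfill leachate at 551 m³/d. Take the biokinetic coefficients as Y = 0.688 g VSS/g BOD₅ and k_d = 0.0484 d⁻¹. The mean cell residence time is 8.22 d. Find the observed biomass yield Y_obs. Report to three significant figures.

Y_obs ≈ 0.492 g VSS/g BOD₅

The observed yield is Y_obs = Y/(1 + k_d·θ_c) = 0.688 / (1 + 0.0484 × 8.22) = 0.688 / 1.398 = 0.4922 g VSS per g BOD₅ removed.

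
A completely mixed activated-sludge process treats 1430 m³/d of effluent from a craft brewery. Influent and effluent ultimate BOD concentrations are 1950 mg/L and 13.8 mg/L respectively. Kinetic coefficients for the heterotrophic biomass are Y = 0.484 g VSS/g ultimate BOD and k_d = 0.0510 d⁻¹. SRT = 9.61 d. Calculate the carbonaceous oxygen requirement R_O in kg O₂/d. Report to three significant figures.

R_O ≈ 1490 kg O₂/d

The observed yield is Y_obs = Y/(1 + k_d·θ_c) = 0.484 / (1 + 0.0510 × 9.61) = 0.484 / 1.490 = 0.3248 g VSS per g ultimate BOD removed.
ΔS = 1950 − 13.8 = 1936 mg/L, so the substrate removal rate is 1430 × 1936/1000 = 2769 kg ultimate BOD/d.
P_X = Y_obs·Q·(S₀ − S) = 0.3248 × 2769 = 899.3 kg VSS/d.
R_O = Q·ΔS − 1.42 P_X = 2769 − 1277 = 1492 kg O₂/d.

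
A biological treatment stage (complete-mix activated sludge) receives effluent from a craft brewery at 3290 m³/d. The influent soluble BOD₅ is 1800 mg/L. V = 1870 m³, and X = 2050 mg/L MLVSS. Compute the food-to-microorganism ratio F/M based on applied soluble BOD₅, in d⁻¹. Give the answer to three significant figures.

F/M ≈ 1.54 d⁻¹

F/M = applied load / biomass = Q·S₀/(V·X) = 3290 × 1800 / (1870 × 2050) = 1.545 d⁻¹.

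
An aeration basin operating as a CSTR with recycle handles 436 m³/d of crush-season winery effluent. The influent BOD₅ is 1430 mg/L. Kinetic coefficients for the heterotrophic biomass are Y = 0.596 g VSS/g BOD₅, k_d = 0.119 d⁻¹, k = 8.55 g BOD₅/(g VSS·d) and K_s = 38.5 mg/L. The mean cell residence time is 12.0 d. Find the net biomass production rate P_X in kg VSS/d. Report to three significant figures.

P_X ≈ 153 kg VSS/d

For a completely mixed reactor with recycle the Lawrence–McCarty relation gives S = K_s·(1 + k_d·θ_c) / [θ_c·(Y·k − k_d) − 1] = 38.5 × (1 + 0.119 × 12.0) / [12.0 × (0.596 × 8.55 − 0.119) − 1] = 93.48 / 58.72 = 1.592 mg/L.
Correct the yield for decay: Y_obs = Y/(1 + k_d θ_c) = 0.596 / (1 + 0.119 × 12.0) = 0.596 / 2.428 = 0.2455.
Substrate removed = Q·(S₀ − S) = 436 m³/d × (1430 − 1.59) g/m³ = 6.23×10^5 g/d = 622.8 kg/d.
Net biomass production P_X = Y_obs × Q·(S₀ − S) = 0.2455 × 622.8 = 152.9 kg VSS/d.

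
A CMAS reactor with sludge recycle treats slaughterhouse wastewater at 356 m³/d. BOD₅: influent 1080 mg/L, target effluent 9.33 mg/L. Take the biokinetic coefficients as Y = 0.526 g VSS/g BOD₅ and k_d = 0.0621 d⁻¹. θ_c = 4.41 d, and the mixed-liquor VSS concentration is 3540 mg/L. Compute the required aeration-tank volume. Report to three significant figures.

Steady-state biomass mass balance: V·X·(1 + k_d·θ_c) = Y·Q·(S₀ − S)·θ_c, so V = 0.526 × 356 × (1080 − 9.33) × 4.41 / [3540 × (1 + 0.0621 × 4.41)] = 8.84×10^5 / 4509 = 196.1 m³.

V ≈ 196 m³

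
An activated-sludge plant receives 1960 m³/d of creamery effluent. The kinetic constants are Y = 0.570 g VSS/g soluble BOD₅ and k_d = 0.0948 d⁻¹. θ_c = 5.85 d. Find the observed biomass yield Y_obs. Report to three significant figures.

Y_obs ≈ 0.367 g VSS/g soluble BOD₅

Correct the yield for decay: Y_obs = Y/(1 + k_d θ_c) = 0.570 / (1 + 0.0948 × 5.85) = 0.570 / 1.555 = 0.3667.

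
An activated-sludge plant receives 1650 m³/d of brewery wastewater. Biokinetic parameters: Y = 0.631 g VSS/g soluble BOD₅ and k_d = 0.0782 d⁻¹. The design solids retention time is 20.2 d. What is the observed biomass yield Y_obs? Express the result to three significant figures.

Y_obs ≈ 0.245 g VSS/g soluble BOD₅

Y_obs = Y / (1 + k_d θ_c) = 0.631 / (1 + 0.0782 × 20.2) = 0.631 / 2.580 = 0.2446.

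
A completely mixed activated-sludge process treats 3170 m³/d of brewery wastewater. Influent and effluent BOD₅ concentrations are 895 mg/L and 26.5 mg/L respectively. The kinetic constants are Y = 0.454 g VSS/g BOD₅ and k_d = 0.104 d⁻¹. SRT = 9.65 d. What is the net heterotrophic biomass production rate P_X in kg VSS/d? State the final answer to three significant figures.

Y_obs = Y / (1 + k_d θ_c) = 0.454 / (1 + 0.104 × 9.65) = 0.454 / 2.004 = 0.2266.
Mass of BOD₅ removed per day: Q(S₀ − S) = 3170 × 868.5 g/m³ = 2753 kg/d.
P_X = Y_obs · Q(S₀ − S) = 0.2266 × 2753 = 623.8 kg VSS/d.

P_X ≈ 624 kg VSS/d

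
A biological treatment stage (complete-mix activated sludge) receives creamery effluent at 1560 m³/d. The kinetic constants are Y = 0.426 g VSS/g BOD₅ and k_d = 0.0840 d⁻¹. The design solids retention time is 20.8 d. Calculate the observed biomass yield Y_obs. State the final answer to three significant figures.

Y_obs ≈ 0.155 g VSS/g BOD₅

Y_obs = Y / (1 + k_d θ_c) = 0.426 / (1 + 0.0840 × 20.8) = 0.426 / 2.747 = 0.1551.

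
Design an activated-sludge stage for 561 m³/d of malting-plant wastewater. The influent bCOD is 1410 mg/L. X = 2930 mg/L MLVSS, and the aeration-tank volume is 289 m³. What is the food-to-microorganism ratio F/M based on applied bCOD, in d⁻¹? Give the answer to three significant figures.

F/M ≈ 0.934 d⁻¹

F/M = applied load / biomass = Q·S₀/(V·X) = 561 × 1410 / (289.0 × 2930) = 0.9341 d⁻¹.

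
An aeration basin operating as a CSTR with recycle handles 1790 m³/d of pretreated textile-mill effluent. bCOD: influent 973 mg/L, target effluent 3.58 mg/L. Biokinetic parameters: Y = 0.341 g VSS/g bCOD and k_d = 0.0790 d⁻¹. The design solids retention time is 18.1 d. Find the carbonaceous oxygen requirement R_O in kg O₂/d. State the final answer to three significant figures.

The observed yield is Y_obs = Y/(1 + k_d·θ_c) = 0.341 / (1 + 0.0790 × 18.1) = 0.341 / 2.430 = 0.1403 g VSS per g bCOD removed.
ΔS = 973 − 3.58 = 969.4 mg/L, so the substrate removal rate is 1790 × 969.4/1000 = 1735 kg bCOD/d.
P_X = Y_obs·Q·(S₀ − S) = 0.1403 × 1735 = 243.5 kg VSS/d.
R_O = Q·(S₀ − S) − 1.42·P_X = 1735 − 1.42 × 243.5 = 1389 kg O₂/d.

R_O ≈ 1390 kg O₂/d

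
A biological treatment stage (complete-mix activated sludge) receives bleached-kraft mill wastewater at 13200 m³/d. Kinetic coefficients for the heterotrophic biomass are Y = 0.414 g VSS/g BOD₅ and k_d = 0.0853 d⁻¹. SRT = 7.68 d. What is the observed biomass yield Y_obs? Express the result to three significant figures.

Y_obs ≈ 0.250 g VSS/g BOD₅

Y_obs = Y / (1 + k_d θ_c) = 0.414 / (1 + 0.0853 × 7.68) = 0.414 / 1.655 = 0.2501.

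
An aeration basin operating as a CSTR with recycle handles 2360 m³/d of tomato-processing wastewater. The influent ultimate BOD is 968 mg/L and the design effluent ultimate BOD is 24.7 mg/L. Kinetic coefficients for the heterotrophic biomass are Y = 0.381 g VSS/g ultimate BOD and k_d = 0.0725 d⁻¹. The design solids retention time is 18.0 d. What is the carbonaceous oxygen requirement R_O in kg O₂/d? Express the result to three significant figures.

Correct the yield for decay: Y_obs = Y/(1 + k_d θ_c) = 0.381 / (1 + 0.0725 × 18.0) = 0.381 / 2.305 = 0.1653.
Q·(S₀ − S) = 2360 × (968 − 24.7) × 10⁻³ = 2226 kg/d removed.
Net sludge production P_X = 0.1653 × 2226 = 368.0 kg VSS/d.
R_O = Q·ΔS − 1.42 P_X = 2226 − 522.5 = 1704 kg O₂/d.

R_O ≈ 1700 kg O₂/d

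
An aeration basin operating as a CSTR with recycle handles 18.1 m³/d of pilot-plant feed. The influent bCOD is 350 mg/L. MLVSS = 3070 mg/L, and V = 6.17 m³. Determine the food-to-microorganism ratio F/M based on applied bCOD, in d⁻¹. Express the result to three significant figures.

F/M ≈ 0.334 d⁻¹

F/M = Q·S₀ / (V·X) = 18.1 × 350 / (6.170 × 3070) = 0.3344 g bCOD·(g VSS·d)⁻¹.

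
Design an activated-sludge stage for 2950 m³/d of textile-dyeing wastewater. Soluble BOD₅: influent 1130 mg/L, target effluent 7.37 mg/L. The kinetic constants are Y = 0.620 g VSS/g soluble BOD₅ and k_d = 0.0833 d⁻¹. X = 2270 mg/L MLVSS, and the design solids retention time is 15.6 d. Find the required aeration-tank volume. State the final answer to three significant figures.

V ≈ 6140 m³

From the SRT design equation V = Y Q (S₀−S) θ_c / [X (1 + k_d θ_c)] = 0.620 × 2950 × (1130 − 7.37) × 15.6 / [2270 × (1 + 0.0833 × 15.6)] = 3.2×10^7 / 5220 = 6136 m³.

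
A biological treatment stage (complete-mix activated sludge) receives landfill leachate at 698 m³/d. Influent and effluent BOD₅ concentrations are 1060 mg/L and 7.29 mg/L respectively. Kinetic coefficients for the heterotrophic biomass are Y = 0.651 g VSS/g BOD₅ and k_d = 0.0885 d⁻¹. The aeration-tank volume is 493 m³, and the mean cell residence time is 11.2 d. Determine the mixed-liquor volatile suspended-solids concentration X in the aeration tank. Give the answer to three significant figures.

X ≈ 5460 mg/L

From V·X·(1 + k_d·θ_c) = Y·Q·(S₀ − S)·θ_c: X = 0.651 × 698 × (1060 − 7.29) × 11.2 / [493 × (1 + 0.0885 × 11.2)] = 5458 mg/L.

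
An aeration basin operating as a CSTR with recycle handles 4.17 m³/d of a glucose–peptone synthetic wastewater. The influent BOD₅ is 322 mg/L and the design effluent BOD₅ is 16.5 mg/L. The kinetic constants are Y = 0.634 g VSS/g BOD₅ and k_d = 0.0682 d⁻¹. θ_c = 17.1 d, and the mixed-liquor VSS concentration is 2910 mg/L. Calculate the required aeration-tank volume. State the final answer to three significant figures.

Steady-state biomass mass balance: V·X·(1 + k_d·θ_c) = Y·Q·(S₀ − S)·θ_c, so V = 0.634 × 4.17 × (322 − 16.5) × 17.1 / [2910 × (1 + 0.0682 × 17.1)] = 1.38×10^4 / 6304 = 2.191 m³.

V ≈ 2.19 m³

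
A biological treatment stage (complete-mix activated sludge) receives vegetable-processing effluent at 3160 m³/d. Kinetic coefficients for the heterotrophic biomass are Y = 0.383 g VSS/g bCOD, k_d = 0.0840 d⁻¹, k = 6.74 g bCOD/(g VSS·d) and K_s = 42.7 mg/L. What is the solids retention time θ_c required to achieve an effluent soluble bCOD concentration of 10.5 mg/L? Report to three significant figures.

θ_c ≈ 2.35 d

Specific growth rate at S = 10.5 mg/L: μ = YkS/(K_s+S) = 0.383·6.74·10.5/(42.7+10.5) = 0.5095 d⁻¹.
θ_c = 1/(μ − k_d) = 1/(0.5095 − 0.0840) = 1/0.4255 = 2.350 d.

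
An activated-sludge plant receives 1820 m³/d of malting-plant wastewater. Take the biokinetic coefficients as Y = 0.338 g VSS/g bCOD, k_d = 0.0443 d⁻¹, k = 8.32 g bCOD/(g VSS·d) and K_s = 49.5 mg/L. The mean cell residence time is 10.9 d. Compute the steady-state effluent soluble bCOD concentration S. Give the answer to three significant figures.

S ≈ 2.52 mg/L

From the Monod/SRT balance for a CMAS, S = K_s·(1+k_d θ_c)/[θ_c·(Y k − k_d) − 1] = 49.5 × (1 + 0.0443 × 10.9) / [10.9 × (0.338 × 8.32 − 0.0443) − 1] = 73.40 / 29.17 = 2.516 mg/L.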